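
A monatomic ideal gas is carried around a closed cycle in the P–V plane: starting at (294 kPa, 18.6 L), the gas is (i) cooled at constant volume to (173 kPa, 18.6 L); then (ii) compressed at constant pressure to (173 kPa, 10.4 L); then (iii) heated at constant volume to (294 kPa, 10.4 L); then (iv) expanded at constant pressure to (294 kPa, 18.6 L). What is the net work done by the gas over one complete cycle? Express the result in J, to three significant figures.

Constant-volume legs do no work.
W(ii) = (173)(10.4 − 18.6) = -1419 J; W(iv) = (294)(18.6 − 10.4) = 2411 J.
W_net = -1419 + 2411 = 992.2 J (the clockwise enclosed area).

W_net ≈ 992 J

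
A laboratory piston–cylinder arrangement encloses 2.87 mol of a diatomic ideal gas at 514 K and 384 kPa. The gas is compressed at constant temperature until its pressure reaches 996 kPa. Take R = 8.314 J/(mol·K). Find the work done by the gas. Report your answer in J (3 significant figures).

W ≈ -11700 J

Isothermal process: W = nRT ln(V₂/V₁) = nRT ln(P₁/P₂).
W = (2.87)(8.314)(514) × ln(384/996)
  = 12265 × ln(0.3855) = 12265 × -0.9531
W_by_gas = -11689 J.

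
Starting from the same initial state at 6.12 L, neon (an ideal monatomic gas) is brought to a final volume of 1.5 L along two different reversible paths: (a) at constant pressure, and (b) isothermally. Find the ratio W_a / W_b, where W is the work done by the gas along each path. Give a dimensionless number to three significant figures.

W_a / W_b ≈ 0.537

Path (a) isobaric: W = P₁(V₂ − V₁) → W_a/(P₁V₁) = -0.7549.
Path (b) isothermal: W = P₁V₁ ln(V₂/V₁) → W_b/(P₁V₁) = -1.406.
W_a / W_b = -0.7549 / -1.406 = 0.5369.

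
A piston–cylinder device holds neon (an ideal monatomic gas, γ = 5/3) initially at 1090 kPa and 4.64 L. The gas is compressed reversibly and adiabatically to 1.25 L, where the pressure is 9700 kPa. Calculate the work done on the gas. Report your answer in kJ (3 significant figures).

Adiabatic: W = (P₁V₁ − P₂V₂)/(γ − 1) with γ = 5/3.
P₁V₁ = 5058 J, P₂V₂ = 12125 J.
W = (5058 − 12125) / 0.6667 = -10601 J.
Work on gas = −W_by = 10601 J.

W ≈ 10.6 kJ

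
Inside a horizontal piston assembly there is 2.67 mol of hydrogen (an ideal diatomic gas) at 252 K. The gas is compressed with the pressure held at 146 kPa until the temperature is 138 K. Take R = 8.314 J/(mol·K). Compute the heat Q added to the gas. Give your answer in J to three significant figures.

Isobaric: W = nRΔT = (2.67)(8.314)(-114) = -2531 J.
ΔU = nCᵥΔT with Cᵥ = 5R/2: ΔU = (2.67)(20.79)(-114) = -6327 J.
Q = ΔU + W = -6327 − 2531 = -8857 J.

Q ≈ -8860 J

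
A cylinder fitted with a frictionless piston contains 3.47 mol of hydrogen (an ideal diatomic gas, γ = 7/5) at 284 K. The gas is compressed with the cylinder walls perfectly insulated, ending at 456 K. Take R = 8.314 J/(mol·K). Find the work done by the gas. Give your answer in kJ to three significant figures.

W ≈ -12.4 kJ

Adiabatic ⇒ Q = 0, so W_by = −ΔU = nCᵥ(T₁ − T₂).
Cᵥ = 5R/2 = 20.79 J/(mol·K).
W = (3.47)(20.79)(284 − 456) = -12405 J.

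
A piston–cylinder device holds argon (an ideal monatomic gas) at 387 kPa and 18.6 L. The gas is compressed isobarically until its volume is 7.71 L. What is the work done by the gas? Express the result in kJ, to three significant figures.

W ≈ -4.21 kJ

Isobaric: W = P ΔV.
W = (387 kPa)(7.71 − 18.6 L) = (387)(-10.89) = -4214 J.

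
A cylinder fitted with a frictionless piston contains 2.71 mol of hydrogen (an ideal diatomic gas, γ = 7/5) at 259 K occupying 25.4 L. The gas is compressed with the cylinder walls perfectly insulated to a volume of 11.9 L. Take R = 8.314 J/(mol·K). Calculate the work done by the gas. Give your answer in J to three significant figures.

W ≈ -5170 J

Adiabatic: TV^(γ−1) = const with γ = 7/5.
T₂ = T₁ (V₁/V₂)^(γ−1) = 259 × (25.4/11.9)^0.4 = 259 × 1.354 = 350.8 K.
W_by = nCᵥ(T₁ − T₂) = (2.71)(20.79)(259 − 350.8) = -5169 J.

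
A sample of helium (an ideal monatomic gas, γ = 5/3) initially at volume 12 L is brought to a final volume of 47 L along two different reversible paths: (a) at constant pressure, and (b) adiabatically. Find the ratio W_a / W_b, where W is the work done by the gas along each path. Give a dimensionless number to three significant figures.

W_a / W_b ≈ 3.25

Path (a) isobaric: W = P₁(V₂ − V₁) → W_a/(P₁V₁) = 2.917.
Path (b) adiabatic: W = P₁V₁(1 − (V₁/V₂)^(γ−1))/(γ−1) → W_b/(P₁V₁) = 0.8963.
W_a / W_b = 2.917 / 0.8963 = 3.254.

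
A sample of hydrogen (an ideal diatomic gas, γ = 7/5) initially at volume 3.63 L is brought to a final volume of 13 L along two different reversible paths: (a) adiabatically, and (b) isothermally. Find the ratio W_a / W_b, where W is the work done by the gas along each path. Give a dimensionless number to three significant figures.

Path (a) adiabatic: W = P₁V₁(1 − (V₁/V₂)^(γ−1))/(γ−1) → W_a/(P₁V₁) = 0.9992.
Path (b) isothermal: W = P₁V₁ ln(V₂/V₁) → W_b/(P₁V₁) = 1.276.
W_a / W_b = 0.9992 / 1.276 = 0.7832.

W_a / W_b ≈ 0.783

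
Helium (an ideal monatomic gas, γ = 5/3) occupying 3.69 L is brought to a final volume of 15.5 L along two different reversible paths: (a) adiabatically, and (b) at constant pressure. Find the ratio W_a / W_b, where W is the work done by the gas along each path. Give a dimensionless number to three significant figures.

Path (a) adiabatic: W = P₁V₁(1 − (V₁/V₂)^(γ−1))/(γ−1) → W_a/(P₁V₁) = 0.9238.
Path (b) isobaric: W = P₁(V₂ − V₁) → W_b/(P₁V₁) = 3.201.
W_a / W_b = 0.9238 / 3.201 = 0.2886.

W_a / W_b ≈ 0.289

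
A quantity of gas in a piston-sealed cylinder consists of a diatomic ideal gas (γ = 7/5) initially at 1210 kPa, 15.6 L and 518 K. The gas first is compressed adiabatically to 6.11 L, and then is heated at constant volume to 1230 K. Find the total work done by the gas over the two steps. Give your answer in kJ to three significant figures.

W_total ≈ -21.5 kJ

Step 1 (adiabatic): W = (P₁V₁ − P₂V₂)/(γ−1) = (18876 − 27463)/0.4 = -21467 J.
Step 2 (isochoric): W = 0 (constant volume).
W_total = -21467 + 0 = -21467 J.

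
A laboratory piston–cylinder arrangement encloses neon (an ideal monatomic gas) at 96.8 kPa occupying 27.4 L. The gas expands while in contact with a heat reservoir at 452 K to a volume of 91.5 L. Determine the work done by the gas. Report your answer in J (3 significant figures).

W ≈ 3200 J

Isothermal: W = nRT ln(V₂/V₁) = P₁V₁ ln(V₂/V₁).
P₁V₁ = (96.8 kPa)(27.4 L) = 2652 J.
W = 2652 × ln(91.5/27.4) = 2652 × 1.206
W_by_gas = 3198 J.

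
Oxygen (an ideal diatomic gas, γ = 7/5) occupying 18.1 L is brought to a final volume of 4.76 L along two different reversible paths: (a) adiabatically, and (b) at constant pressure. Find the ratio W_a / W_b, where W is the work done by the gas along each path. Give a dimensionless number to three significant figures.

Path (a) adiabatic: W = P₁V₁(1 − (V₁/V₂)^(γ−1))/(γ−1) → W_a/(P₁V₁) = -1.765.
Path (b) isobaric: W = P₁(V₂ − V₁) → W_b/(P₁V₁) = -0.737.
W_a / W_b = -1.765 / -0.737 = 2.395.

W_a / W_b ≈ 2.40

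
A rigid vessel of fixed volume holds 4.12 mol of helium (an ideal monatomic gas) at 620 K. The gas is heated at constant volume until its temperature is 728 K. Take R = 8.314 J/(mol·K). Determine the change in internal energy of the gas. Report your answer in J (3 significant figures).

ΔU ≈ 5550 J

Constant volume ⇒ W = 0, so Q = ΔU = nCᵥΔT with Cᵥ = 3R/2 = 12.47 J/(mol·K).
ΔU = (4.12)(12.47)(728 − 620) = 5549 J.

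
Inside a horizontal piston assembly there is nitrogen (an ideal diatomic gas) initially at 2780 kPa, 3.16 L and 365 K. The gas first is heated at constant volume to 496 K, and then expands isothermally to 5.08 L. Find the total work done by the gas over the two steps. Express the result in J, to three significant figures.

W_total ≈ 5670 J

Step 1 (isochoric): W = 0 (constant volume).
After step 1: P = 3778 kPa (V unchanged).
Step 2 (isothermal): W = P₁V₁ ln(V₂/V₁) = (11938) ln(5.08/3.16) = 5667 J.
W_total = 0 + 5667 = 5667 J.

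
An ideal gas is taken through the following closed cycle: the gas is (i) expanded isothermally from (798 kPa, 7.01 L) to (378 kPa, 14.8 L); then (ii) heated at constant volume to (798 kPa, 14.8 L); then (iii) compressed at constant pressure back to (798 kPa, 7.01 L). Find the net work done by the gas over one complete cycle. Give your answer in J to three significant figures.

W_net ≈ -2040 J

Leg (i): W = PᵢVᵢ ln(V_f/Vᵢ) = (5594) ln(14.8/7.01) = 4180 J.
Leg (ii): W = 0.
Leg (iii): W = PΔV = (798)(7.01 − 14.8) = -6216 J.
W_net = 4180 − 6216 = -2036 J.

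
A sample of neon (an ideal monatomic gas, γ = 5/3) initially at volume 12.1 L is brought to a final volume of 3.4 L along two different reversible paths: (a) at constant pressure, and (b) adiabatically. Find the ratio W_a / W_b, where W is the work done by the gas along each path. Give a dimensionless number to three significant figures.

W_a / W_b ≈ 0.360

Path (a) isobaric: W = P₁(V₂ − V₁) → W_a/(P₁V₁) = -0.719.
Path (b) adiabatic: W = P₁V₁(1 − (V₁/V₂)^(γ−1))/(γ−1) → W_b/(P₁V₁) = -1.996.
W_a / W_b = -0.719 / -1.996 = 0.3601.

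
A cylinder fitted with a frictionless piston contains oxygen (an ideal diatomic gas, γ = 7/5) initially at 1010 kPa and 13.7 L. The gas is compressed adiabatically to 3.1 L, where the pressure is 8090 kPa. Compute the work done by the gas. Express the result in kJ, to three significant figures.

W ≈ -28.1 kJ

Adiabatic: W = (P₁V₁ − P₂V₂)/(γ − 1) with γ = 7/5.
P₁V₁ = 13837 J, P₂V₂ = 25079 J.
W = (13837 − 25079) / 0.4 = -28105 J.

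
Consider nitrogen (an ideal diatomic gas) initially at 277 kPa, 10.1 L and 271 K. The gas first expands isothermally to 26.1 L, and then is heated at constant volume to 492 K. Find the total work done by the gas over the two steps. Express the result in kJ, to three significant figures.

Step 1 (isothermal): W = P₁V₁ ln(V₂/V₁) = (2798) ln(26.1/10.1) = 2656 J.
Step 2 (isochoric): W = 0 (constant volume).
W_total = 2656 + 0 = 2656 J.

W_total ≈ 2.66 kJ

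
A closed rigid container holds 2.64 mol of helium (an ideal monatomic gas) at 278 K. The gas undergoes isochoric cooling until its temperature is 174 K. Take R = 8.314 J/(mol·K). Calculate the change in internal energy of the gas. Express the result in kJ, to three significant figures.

Constant volume ⇒ W = 0, so Q = ΔU = nCᵥΔT with Cᵥ = 3R/2 = 12.47 J/(mol·K).
ΔU = (2.64)(12.47)(174 − 278) = -3424 J.

ΔU ≈ -3.42 kJ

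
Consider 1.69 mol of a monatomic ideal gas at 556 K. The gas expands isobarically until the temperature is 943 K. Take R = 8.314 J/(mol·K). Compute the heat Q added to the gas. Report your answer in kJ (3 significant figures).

Isobaric: W = nRΔT = (1.69)(8.314)(387) = 5438 J.
ΔU = nCᵥΔT with Cᵥ = 3R/2: ΔU = (1.69)(12.47)(387) = 8156 J.
Q = ΔU + W = 8156 + 5438 = 13594 J.

Q ≈ 13.6 kJ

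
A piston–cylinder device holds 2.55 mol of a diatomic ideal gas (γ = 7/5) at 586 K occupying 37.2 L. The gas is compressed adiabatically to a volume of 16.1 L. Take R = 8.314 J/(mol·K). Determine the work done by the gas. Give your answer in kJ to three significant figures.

W ≈ -12.4 kJ

Adiabatic: TV^(γ−1) = const with γ = 7/5.
T₂ = T₁ (V₁/V₂)^(γ−1) = 586 × (37.2/16.1)^0.4 = 586 × 1.398 = 819.2 K.
W_by = nCᵥ(T₁ − T₂) = (2.55)(20.79)(586 − 819.2) = -12359 J.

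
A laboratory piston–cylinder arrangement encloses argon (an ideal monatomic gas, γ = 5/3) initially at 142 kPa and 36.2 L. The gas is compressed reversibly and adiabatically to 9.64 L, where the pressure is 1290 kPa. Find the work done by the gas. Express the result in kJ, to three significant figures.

W ≈ -10.9 kJ

Adiabatic: W = (P₁V₁ − P₂V₂)/(γ − 1) with γ = 5/3.
P₁V₁ = 5140 J, P₂V₂ = 12436 J.
W = (5140 − 12436) / 0.6667 = -10943 J.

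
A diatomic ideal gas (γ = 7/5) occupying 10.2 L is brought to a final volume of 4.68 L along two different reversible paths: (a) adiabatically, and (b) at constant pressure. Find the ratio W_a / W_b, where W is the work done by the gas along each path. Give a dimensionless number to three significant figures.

Path (a) adiabatic: W = P₁V₁(1 − (V₁/V₂)^(γ−1))/(γ−1) → W_a/(P₁V₁) = -0.9141.
Path (b) isobaric: W = P₁(V₂ − V₁) → W_b/(P₁V₁) = -0.5412.
W_a / W_b = -0.9141 / -0.5412 = 1.689.

W_a / W_b ≈ 1.69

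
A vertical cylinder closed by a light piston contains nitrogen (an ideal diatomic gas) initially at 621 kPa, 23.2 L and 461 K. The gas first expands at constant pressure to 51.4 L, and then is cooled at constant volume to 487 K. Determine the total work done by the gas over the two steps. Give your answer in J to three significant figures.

Step 1 (isobaric): W = PΔV = (621 kPa)(51.4 − 23.2 L) = 17512 J.
Step 2 (isochoric): W = 0 (constant volume).
W_total = 17512 + 0 = 17512 J.

W_total ≈ 17500 J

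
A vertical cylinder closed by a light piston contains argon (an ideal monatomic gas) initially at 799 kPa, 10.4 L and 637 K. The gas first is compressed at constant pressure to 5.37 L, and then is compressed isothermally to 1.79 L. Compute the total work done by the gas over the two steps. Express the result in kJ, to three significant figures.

Step 1 (isobaric): W = PΔV = (799 kPa)(5.37 − 10.4 L) = -4019 J.
After step 1: P = 799 kPa, V = 5.37 L, T = 328.9 K.
Step 2 (isothermal): W = P₁V₁ ln(V₂/V₁) = (4291) ln(1.79/5.37) = -4714 J.
W_total = -4019 − 4714 = -8733 J.

W_total ≈ -8.73 kJ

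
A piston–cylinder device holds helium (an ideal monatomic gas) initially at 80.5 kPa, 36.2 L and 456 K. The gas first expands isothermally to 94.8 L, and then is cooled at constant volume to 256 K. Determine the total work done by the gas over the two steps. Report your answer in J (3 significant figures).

Step 1 (isothermal): W = P₁V₁ ln(V₂/V₁) = (2914) ln(94.8/36.2) = 2805 J.
Step 2 (isochoric): W = 0 (constant volume).
W_total = 2805 + 0 = 2805 J.

W_total ≈ 2810 J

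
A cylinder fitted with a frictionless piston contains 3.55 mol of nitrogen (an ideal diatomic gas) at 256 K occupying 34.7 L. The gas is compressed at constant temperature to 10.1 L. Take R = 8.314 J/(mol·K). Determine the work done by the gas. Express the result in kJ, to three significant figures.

W ≈ -9.33 kJ

Isothermal: W = nRT ln(V₂/V₁).
W = (3.55)(8.314)(256) × ln(10.1/34.7)
  = 7556 × -1.234
W_by_gas = -9325 J.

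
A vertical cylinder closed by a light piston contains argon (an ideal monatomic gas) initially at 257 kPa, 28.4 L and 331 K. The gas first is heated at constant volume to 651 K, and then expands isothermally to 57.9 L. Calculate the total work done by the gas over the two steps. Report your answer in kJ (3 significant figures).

W_total ≈ 10.2 kJ

Step 1 (isochoric): W = 0 (constant volume).
After step 1: P = 505.5 kPa (V unchanged).
Step 2 (isothermal): W = P₁V₁ ln(V₂/V₁) = (14355) ln(57.9/28.4) = 10226 J.
W_total = 0 + 10226 = 10226 J.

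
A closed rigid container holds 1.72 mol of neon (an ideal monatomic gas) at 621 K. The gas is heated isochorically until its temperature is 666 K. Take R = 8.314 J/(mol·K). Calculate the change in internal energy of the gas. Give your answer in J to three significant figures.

Constant volume ⇒ W = 0, so Q = ΔU = nCᵥΔT with Cᵥ = 3R/2 = 12.47 J/(mol·K).
ΔU = (1.72)(12.47)(666 − 621) = 965.3 J.

ΔU ≈ 965 J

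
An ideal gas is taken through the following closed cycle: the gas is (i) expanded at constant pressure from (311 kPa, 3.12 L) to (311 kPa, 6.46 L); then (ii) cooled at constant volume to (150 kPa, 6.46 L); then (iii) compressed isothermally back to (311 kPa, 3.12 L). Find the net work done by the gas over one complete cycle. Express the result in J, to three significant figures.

Leg (i): W = PΔV = (311)(6.46 − 3.12) = 1039 J.
Leg (ii): W = 0.
Leg (iii): W = PᵢVᵢ ln(V_f/Vᵢ) = (969) ln(3.12/6.46) = -705.2 J.
W_net = 1039 − 705.2 = 333.5 J.

W_net ≈ 334 J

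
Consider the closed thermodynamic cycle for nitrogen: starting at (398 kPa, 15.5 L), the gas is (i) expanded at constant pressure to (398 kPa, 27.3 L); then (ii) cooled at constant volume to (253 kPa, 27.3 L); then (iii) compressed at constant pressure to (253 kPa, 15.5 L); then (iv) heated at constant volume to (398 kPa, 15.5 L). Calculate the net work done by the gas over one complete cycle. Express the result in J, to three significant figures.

Constant-volume legs do no work.
W(i) = (398)(27.3 − 15.5) = 4696 J; W(iii) = (253)(15.5 − 27.3) = -2985 J.
W_net = 4696 − 2985 = 1711 J (the clockwise enclosed area).

W_net ≈ 1710 J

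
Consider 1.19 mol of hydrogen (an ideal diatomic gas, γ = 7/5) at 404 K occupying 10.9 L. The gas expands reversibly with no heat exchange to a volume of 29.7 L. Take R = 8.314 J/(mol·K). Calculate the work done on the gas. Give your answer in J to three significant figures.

Adiabatic: TV^(γ−1) = const with γ = 7/5.
T₂ = T₁ (V₁/V₂)^(γ−1) = 404 × (10.9/29.7)^0.4 = 404 × 0.6697 = 270.6 K.
W_by = nCᵥ(T₁ − T₂) = (1.19)(20.79)(404 − 270.6) = 3301 J.
Work on gas = −W_by = -3301 J.

W ≈ -3300 J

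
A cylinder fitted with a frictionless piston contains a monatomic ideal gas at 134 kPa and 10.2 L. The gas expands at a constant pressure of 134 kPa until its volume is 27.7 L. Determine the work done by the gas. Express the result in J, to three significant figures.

W ≈ 2340 J

Isobaric: W = P ΔV.
W = (134 kPa)(27.7 − 10.2 L) = (134)(17.5) = 2345 J.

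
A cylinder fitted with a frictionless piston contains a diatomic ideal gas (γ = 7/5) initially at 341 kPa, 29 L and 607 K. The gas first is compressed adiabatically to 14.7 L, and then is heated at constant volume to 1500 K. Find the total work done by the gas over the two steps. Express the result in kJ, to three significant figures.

W_total ≈ -7.72 kJ

Step 1 (adiabatic): W = (P₁V₁ − P₂V₂)/(γ−1) = (9889 − 12977)/0.4 = -7721 J.
Step 2 (isochoric): W = 0 (constant volume).
W_total = -7721 + 0 = -7721 J.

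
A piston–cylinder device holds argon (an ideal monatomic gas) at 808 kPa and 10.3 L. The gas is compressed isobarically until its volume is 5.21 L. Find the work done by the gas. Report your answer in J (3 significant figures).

Isobaric: W = P ΔV.
W = (808 kPa)(5.21 − 10.3 L) = (808)(-5.09) = -4113 J.

W ≈ -4110 J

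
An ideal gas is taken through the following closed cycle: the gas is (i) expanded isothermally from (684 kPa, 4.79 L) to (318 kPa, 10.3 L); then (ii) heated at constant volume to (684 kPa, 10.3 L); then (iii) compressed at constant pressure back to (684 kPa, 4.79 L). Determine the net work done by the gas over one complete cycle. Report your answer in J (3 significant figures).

Leg (i): W = PᵢVᵢ ln(V_f/Vᵢ) = (3276) ln(10.3/4.79) = 2508 J.
Leg (ii): W = 0.
Leg (iii): W = PΔV = (684)(4.79 − 10.3) = -3769 J.
W_net = 2508 − 3769 = -1260 J.

W_net ≈ -1260 J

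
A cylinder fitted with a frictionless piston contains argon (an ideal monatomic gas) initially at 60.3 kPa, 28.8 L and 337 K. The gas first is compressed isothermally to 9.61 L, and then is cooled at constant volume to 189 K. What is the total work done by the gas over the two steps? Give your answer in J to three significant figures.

W_total ≈ -1910 J

Step 1 (isothermal): W = P₁V₁ ln(V₂/V₁) = (1737) ln(9.61/28.8) = -1906 J.
Step 2 (isochoric): W = 0 (constant volume).
W_total = -1906 + 0 = -1906 J.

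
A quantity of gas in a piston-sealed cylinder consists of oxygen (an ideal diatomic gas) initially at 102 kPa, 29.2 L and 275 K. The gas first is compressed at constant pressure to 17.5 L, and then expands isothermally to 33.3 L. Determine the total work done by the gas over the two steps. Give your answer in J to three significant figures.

Step 1 (isobaric): W = PΔV = (102 kPa)(17.5 − 29.2 L) = -1193 J.
After step 1: P = 102 kPa, V = 17.5 L, T = 164.8 K.
Step 2 (isothermal): W = P₁V₁ ln(V₂/V₁) = (1785) ln(33.3/17.5) = 1148 J.
W_total = -1193 + 1148 = -45.01 J.

W_total ≈ -45.0 J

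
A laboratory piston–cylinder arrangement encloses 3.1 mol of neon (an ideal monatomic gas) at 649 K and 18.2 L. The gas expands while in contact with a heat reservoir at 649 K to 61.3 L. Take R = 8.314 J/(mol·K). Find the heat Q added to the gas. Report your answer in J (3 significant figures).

Isothermal ⇒ ΔU = 0, so Q = W = nRT ln(V₂/V₁).
Q = (3.1)(8.314)(649) ln(61.3/18.2) = 16727 × 1.214 = 20312 J.

Q ≈ 20300 J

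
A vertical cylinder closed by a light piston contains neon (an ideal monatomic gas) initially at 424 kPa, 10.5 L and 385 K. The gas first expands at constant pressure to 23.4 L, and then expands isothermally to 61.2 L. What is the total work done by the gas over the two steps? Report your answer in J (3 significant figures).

Step 1 (isobaric): W = PΔV = (424 kPa)(23.4 − 10.5 L) = 5470 J.
After step 1: P = 424 kPa, V = 23.4 L, T = 858 K.
Step 2 (isothermal): W = P₁V₁ ln(V₂/V₁) = (9922) ln(61.2/23.4) = 9539 J.
W_total = 5470 + 9539 = 15008 J.

W_total ≈ 15000 J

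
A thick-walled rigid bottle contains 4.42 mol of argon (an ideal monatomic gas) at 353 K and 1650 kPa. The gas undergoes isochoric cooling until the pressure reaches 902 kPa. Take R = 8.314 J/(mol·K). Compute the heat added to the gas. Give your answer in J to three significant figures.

Constant volume ⇒ W = 0, so Q = ΔU = nCᵥΔT with Cᵥ = 3R/2 = 12.47 J/(mol·K).
At constant V, T₂/T₁ = P₂/P₁ ⇒ ΔT = T₁(P₂/P₁ − 1) = 353·(902/1650 − 1) = -160 K.
ΔU = (4.42)(12.47)(-160) = -8821 J.

Q ≈ -8820 J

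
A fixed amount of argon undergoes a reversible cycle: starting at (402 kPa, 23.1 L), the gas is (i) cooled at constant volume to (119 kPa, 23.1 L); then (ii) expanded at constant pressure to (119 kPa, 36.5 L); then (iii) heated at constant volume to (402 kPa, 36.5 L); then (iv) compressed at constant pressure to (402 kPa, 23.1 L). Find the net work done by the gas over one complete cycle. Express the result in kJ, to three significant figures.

W_net ≈ -3.79 kJ

Constant-volume legs do no work.
W(ii) = (119)(36.5 − 23.1) = 1595 J; W(iv) = (402)(23.1 − 36.5) = -5387 J.
W_net = 1595 − 5387 = -3792 J (the counter-clockwise enclosed area).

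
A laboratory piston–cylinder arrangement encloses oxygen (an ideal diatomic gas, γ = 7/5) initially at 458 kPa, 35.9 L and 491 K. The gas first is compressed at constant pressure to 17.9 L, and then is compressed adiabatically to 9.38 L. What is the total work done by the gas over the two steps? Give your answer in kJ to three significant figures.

W_total ≈ -14.3 kJ

Step 1 (isobaric): W = PΔV = (458 kPa)(17.9 − 35.9 L) = -8244 J.
After step 1: P = 458 kPa, V = 17.9 L, T = 244.8 K.
Step 2 (adiabatic): W = (P₁V₁ − P₂V₂)/(γ−1) = (8198 − 10616)/0.4 = -6046 J.
W_total = -8244 − 6046 = -14290 J.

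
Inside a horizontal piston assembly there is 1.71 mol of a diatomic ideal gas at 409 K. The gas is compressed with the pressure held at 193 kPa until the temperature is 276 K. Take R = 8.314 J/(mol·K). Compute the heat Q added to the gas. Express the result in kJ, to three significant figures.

Q ≈ -6.62 kJ

Isobaric: W = nRΔT = (1.71)(8.314)(-133) = -1891 J.
ΔU = nCᵥΔT with Cᵥ = 5R/2: ΔU = (1.71)(20.79)(-133) = -4727 J.
Q = ΔU + W = -4727 − 1891 = -6618 J.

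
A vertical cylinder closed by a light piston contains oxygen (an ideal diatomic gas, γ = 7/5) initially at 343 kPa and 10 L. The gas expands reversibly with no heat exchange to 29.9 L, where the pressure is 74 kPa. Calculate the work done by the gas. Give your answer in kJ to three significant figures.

W ≈ 3.04 kJ

Adiabatic: W = (P₁V₁ − P₂V₂)/(γ − 1) with γ = 7/5.
P₁V₁ = 3430 J, P₂V₂ = 2213 J.
W = (3430 − 2213) / 0.4 = 3044 J.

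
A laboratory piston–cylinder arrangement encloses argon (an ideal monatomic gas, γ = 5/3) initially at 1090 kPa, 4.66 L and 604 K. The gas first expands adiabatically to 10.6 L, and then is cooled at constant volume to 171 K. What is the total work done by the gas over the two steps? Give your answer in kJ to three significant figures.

W_total ≈ 3.21 kJ

Step 1 (adiabatic): W = (P₁V₁ − P₂V₂)/(γ−1) = (5079 − 2937)/0.667 = 3214 J.
Step 2 (isochoric): W = 0 (constant volume).
W_total = 3214 + 0 = 3214 J.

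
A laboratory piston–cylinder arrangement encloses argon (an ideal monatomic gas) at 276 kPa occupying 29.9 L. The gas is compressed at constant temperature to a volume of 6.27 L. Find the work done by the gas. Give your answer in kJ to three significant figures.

Isothermal: W = nRT ln(V₂/V₁) = P₁V₁ ln(V₂/V₁).
P₁V₁ = (276 kPa)(29.9 L) = 8252 J.
W = 8252 × ln(6.27/29.9) = 8252 × -1.562
W_by_gas = -12891 J.

W ≈ -12.9 kJ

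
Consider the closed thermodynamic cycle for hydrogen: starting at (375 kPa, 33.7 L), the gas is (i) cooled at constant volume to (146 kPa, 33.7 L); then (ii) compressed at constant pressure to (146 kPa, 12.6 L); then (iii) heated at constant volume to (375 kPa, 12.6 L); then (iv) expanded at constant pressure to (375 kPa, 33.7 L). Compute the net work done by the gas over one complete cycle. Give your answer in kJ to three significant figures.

Constant-volume legs do no work.
W(ii) = (146)(12.6 − 33.7) = -3081 J; W(iv) = (375)(33.7 − 12.6) = 7913 J.
W_net = -3081 + 7913 = 4832 J (the clockwise enclosed area).

W_net ≈ 4.83 kJ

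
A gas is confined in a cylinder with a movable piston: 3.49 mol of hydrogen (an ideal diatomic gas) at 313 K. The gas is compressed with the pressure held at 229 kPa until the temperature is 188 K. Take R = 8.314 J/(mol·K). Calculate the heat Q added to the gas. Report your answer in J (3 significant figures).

Isobaric: W = nRΔT = (3.49)(8.314)(-125) = -3627 J.
ΔU = nCᵥΔT with Cᵥ = 5R/2: ΔU = (3.49)(20.79)(-125) = -9067 J.
Q = ΔU + W = -9067 − 3627 = -12694 J.

Q ≈ -12700 J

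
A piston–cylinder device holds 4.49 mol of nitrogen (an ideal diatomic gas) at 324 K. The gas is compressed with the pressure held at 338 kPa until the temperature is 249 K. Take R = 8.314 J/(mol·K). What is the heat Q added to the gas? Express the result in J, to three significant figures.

Isobaric: W = nRΔT = (4.49)(8.314)(-75) = -2800 J.
ΔU = nCᵥΔT with Cᵥ = 5R/2: ΔU = (4.49)(20.79)(-75) = -6999 J.
Q = ΔU + W = -6999 − 2800 = -9799 J.

Q ≈ -9800 J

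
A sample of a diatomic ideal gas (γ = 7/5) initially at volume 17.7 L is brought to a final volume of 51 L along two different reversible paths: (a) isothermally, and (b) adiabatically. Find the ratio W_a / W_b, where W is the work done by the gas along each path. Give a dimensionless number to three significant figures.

Path (a) isothermal: W = P₁V₁ ln(V₂/V₁) → W_a/(P₁V₁) = 1.058.
Path (b) adiabatic: W = P₁V₁(1 − (V₁/V₂)^(γ−1))/(γ−1) → W_b/(P₁V₁) = 0.8628.
W_a / W_b = 1.058 / 0.8628 = 1.227.

W_a / W_b ≈ 1.23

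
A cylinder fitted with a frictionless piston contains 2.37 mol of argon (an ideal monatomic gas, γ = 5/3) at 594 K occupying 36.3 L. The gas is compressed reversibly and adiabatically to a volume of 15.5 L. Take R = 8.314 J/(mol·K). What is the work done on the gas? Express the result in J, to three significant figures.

Adiabatic: TV^(γ−1) = const with γ = 5/3.
T₂ = T₁ (V₁/V₂)^(γ−1) = 594 × (36.3/15.5)^0.667 = 594 × 1.764 = 1048 K.
W_by = nCᵥ(T₁ − T₂) = (2.37)(12.47)(594 − 1048) = -13405 J.
Work on gas = −W_by = 13405 J.

W ≈ 13400 J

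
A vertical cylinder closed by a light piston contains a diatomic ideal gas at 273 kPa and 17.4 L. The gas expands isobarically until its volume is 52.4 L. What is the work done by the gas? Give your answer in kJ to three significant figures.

Isobaric: W = P ΔV.
W = (273 kPa)(52.4 − 17.4 L) = (273)(35) = 9555 J.

W ≈ 9.56 kJ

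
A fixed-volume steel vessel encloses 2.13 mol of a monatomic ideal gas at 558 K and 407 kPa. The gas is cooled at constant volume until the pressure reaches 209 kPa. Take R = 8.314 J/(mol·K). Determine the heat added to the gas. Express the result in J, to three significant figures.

Constant volume ⇒ W = 0, so Q = ΔU = nCᵥΔT with Cᵥ = 3R/2 = 12.47 J/(mol·K).
At constant V, T₂/T₁ = P₂/P₁ ⇒ ΔT = T₁(P₂/P₁ − 1) = 558·(209/407 − 1) = -271.5 K.
ΔU = (2.13)(12.47)(-271.5) = -7211 J.

Q ≈ -7210 J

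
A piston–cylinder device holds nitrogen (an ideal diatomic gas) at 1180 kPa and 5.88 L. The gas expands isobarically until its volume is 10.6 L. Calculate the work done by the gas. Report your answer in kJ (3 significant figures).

W ≈ 5.57 kJ

Isobaric: W = P ΔV.
W = (1180 kPa)(10.6 − 5.88 L) = (1180)(4.72) = 5570 J.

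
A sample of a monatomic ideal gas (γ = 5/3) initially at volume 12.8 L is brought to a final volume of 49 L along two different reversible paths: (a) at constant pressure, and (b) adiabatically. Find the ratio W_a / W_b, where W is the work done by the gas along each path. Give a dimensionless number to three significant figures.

Path (a) isobaric: W = P₁(V₂ − V₁) → W_a/(P₁V₁) = 2.828.
Path (b) adiabatic: W = P₁V₁(1 − (V₁/V₂)^(γ−1))/(γ−1) → W_b/(P₁V₁) = 0.887.
W_a / W_b = 2.828 / 0.887 = 3.188.

W_a / W_b ≈ 3.19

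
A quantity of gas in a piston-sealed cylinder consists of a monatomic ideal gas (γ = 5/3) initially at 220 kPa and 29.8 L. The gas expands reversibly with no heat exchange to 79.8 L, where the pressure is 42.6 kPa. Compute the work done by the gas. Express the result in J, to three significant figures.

W ≈ 4730 J

Adiabatic: W = (P₁V₁ − P₂V₂)/(γ − 1) with γ = 5/3.
P₁V₁ = 6556 J, P₂V₂ = 3399 J.
W = (6556 − 3399) / 0.6667 = 4735 J.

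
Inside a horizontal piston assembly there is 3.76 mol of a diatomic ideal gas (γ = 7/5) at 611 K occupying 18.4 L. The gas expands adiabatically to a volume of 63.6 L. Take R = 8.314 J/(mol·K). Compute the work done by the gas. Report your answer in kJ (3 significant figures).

W ≈ 18.7 kJ

Adiabatic: TV^(γ−1) = const with γ = 7/5.
T₂ = T₁ (V₁/V₂)^(γ−1) = 611 × (18.4/63.6)^0.4 = 611 × 0.6089 = 372 K.
W_by = nCᵥ(T₁ − T₂) = (3.76)(20.79)(611 − 372) = 18675 J.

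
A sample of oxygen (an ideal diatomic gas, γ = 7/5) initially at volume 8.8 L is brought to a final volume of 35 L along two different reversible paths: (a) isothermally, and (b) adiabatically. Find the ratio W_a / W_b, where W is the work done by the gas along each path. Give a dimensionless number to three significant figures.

W_a / W_b ≈ 1.30

Path (a) isothermal: W = P₁V₁ ln(V₂/V₁) → W_a/(P₁V₁) = 1.381.
Path (b) adiabatic: W = P₁V₁(1 − (V₁/V₂)^(γ−1))/(γ−1) → W_b/(P₁V₁) = 1.061.
W_a / W_b = 1.381 / 1.061 = 1.301.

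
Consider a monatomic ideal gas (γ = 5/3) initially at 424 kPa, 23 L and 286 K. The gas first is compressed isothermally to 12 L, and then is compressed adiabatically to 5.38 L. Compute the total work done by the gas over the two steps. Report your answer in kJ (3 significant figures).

W_total ≈ -16.7 kJ

Step 1 (isothermal): W = P₁V₁ ln(V₂/V₁) = (9752) ln(12/23) = -6345 J.
After step 1: P = 812.7 kPa, V = 12 L, T = 286 K.
Step 2 (adiabatic): W = (P₁V₁ − P₂V₂)/(γ−1) = (9752 − 16648)/0.667 = -10344 J.
W_total = -6345 − 10344 = -16688 J.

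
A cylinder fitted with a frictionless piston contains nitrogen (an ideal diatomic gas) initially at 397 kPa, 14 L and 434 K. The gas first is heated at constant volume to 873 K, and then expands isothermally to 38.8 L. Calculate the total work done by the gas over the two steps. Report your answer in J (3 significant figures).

Step 1 (isochoric): W = 0 (constant volume).
After step 1: P = 798.6 kPa (V unchanged).
Step 2 (isothermal): W = P₁V₁ ln(V₂/V₁) = (11180) ln(38.8/14) = 11397 J.
W_total = 0 + 11397 = 11397 J.

W_total ≈ 11400 J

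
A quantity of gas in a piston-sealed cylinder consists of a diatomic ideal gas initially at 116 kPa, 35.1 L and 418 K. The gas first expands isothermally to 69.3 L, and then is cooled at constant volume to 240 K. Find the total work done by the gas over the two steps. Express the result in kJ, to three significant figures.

Step 1 (isothermal): W = P₁V₁ ln(V₂/V₁) = (4072) ln(69.3/35.1) = 2770 J.
Step 2 (isochoric): W = 0 (constant volume).
W_total = 2770 + 0 = 2770 J.

W_total ≈ 2.77 kJ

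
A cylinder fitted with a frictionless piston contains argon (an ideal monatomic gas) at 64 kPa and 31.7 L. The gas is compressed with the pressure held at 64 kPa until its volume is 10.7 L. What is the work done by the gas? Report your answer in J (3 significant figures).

W ≈ -1340 J

Isobaric: W = P ΔV.
W = (64 kPa)(10.7 − 31.7 L) = (64)(-21) = -1344 J.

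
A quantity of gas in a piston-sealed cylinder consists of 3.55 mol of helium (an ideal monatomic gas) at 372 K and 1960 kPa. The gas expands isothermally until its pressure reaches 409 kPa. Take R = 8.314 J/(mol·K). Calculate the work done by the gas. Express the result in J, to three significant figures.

W ≈ 17200 J

Isothermal process: W = nRT ln(V₂/V₁) = nRT ln(P₁/P₂).
W = (3.55)(8.314)(372) × ln(1960/409)
  = 10979 × ln(4.792) = 10979 × 1.567
W_by_gas = 17205 J.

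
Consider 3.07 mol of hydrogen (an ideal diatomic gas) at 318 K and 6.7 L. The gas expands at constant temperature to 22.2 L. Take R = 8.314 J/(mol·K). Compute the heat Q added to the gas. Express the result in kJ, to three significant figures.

Q ≈ 9.72 kJ

Isothermal ⇒ ΔU = 0, so Q = W = nRT ln(V₂/V₁).
Q = (3.07)(8.314)(318) ln(22.2/6.7) = 8117 × 1.198 = 9724 J.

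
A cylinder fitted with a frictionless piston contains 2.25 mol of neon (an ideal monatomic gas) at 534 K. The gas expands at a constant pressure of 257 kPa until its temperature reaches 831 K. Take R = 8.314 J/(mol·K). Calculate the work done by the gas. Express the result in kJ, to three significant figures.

W ≈ 5.56 kJ

Isobaric: W = P ΔV = nR ΔT.
W = (2.25)(8.314)(831 − 534) = 5556 J.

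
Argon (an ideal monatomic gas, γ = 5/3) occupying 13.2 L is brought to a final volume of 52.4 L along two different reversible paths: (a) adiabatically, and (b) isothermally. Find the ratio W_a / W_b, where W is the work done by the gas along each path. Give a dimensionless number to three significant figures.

Path (a) adiabatic: W = P₁V₁(1 − (V₁/V₂)^(γ−1))/(γ−1) → W_a/(P₁V₁) = 0.9017.
Path (b) isothermal: W = P₁V₁ ln(V₂/V₁) → W_b/(P₁V₁) = 1.379.
W_a / W_b = 0.9017 / 1.379 = 0.654.

W_a / W_b ≈ 0.654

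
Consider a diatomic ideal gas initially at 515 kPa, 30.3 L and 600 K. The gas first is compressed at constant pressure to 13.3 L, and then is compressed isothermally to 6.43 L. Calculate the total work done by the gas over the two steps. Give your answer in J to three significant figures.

W_total ≈ -13700 J

Step 1 (isobaric): W = PΔV = (515 kPa)(13.3 − 30.3 L) = -8755 J.
After step 1: P = 515 kPa, V = 13.3 L, T = 263.4 K.
Step 2 (isothermal): W = P₁V₁ ln(V₂/V₁) = (6850) ln(6.43/13.3) = -4978 J.
W_total = -8755 − 4978 = -13733 J.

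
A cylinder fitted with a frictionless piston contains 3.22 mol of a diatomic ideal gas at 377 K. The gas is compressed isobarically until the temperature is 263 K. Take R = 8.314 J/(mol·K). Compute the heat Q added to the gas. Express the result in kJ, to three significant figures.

Isobaric: W = nRΔT = (3.22)(8.314)(-114) = -3052 J.
ΔU = nCᵥΔT with Cᵥ = 5R/2: ΔU = (3.22)(20.79)(-114) = -7630 J.
Q = ΔU + W = -7630 − 3052 = -10682 J.

Q ≈ -10.7 kJ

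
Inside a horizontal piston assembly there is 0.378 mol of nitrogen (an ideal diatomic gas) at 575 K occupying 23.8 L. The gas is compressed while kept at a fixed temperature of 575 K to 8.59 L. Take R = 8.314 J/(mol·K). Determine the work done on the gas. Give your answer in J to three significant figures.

Isothermal: W = nRT ln(V₂/V₁).
W = (0.378)(8.314)(575) × ln(8.59/23.8)
  = 1807 × -1.019
W_by_gas = -1842 J; work on gas = −W_by = 1842 J.

W ≈ 1840 J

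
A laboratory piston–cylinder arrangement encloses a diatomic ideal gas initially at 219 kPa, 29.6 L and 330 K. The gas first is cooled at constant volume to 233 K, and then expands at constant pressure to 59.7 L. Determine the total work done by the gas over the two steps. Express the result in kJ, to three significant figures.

Step 1 (isochoric): W = 0 (constant volume).
After step 1: P = 154.6 kPa (V unchanged).
Step 2 (isobaric): W = PΔV = (154.6 kPa)(59.7 − 29.6 L) = 4654 J.
W_total = 0 + 4654 = 4654 J.

W_total ≈ 4.65 kJ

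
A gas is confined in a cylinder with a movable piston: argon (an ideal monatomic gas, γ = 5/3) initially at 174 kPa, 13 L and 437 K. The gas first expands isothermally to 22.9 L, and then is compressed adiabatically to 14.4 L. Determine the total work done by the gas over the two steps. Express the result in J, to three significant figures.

W_total ≈ 51.0 J

Step 1 (isothermal): W = P₁V₁ ln(V₂/V₁) = (2262) ln(22.9/13) = 1281 J.
After step 1: P = 98.78 kPa, V = 22.9 L, T = 437 K.
Step 2 (adiabatic): W = (P₁V₁ − P₂V₂)/(γ−1) = (2262 − 3082)/0.667 = -1230 J.
W_total = 1281 − 1230 = 50.98 J.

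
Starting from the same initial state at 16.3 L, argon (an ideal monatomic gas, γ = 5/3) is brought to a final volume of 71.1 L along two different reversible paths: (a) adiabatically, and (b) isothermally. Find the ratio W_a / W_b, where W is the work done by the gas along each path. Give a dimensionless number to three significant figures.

Path (a) adiabatic: W = P₁V₁(1 − (V₁/V₂)^(γ−1))/(γ−1) → W_a/(P₁V₁) = 0.9381.
Path (b) isothermal: W = P₁V₁ ln(V₂/V₁) → W_b/(P₁V₁) = 1.473.
W_a / W_b = 0.9381 / 1.473 = 0.6369.

W_a / W_b ≈ 0.637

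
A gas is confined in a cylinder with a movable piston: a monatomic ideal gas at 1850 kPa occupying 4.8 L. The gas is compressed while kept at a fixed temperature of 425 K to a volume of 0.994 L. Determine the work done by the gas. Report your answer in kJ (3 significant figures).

Isothermal: W = nRT ln(V₂/V₁) = P₁V₁ ln(V₂/V₁).
P₁V₁ = (1850 kPa)(4.8 L) = 8880 J.
W = 8880 × ln(0.994/4.8) = 8880 × -1.575
W_by_gas = -13983 J.

W ≈ -14.0 kJ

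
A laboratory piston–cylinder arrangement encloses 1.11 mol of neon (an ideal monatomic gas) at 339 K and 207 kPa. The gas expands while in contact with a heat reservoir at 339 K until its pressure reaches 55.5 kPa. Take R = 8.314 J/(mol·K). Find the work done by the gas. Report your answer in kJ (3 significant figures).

W ≈ 4.12 kJ

Isothermal process: W = nRT ln(V₂/V₁) = nRT ln(P₁/P₂).
W = (1.11)(8.314)(339) × ln(207/55.5)
  = 3128 × ln(3.73) = 3128 × 1.316
W_by_gas = 4118 J.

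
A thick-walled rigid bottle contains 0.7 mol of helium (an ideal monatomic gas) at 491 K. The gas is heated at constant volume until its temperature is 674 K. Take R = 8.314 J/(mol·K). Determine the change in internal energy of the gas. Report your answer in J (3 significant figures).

ΔU ≈ 1600 J

Constant volume ⇒ W = 0, so Q = ΔU = nCᵥΔT with Cᵥ = 3R/2 = 12.47 J/(mol·K).
ΔU = (0.7)(12.47)(674 − 491) = 1598 J.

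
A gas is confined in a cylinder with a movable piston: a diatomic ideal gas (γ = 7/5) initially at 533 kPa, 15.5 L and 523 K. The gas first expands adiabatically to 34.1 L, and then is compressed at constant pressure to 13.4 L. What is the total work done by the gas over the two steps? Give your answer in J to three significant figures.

W_total ≈ 1930 J

Step 1 (adiabatic): W = (P₁V₁ − P₂V₂)/(γ−1) = (8262 − 6027)/0.4 = 5587 J.
After step 1: P = 176.7 kPa, V = 34.1 L, T = 381.5 K.
Step 2 (isobaric): W = PΔV = (176.7 kPa)(13.4 − 34.1 L) = -3659 J.
W_total = 5587 − 3659 = 1928 J.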